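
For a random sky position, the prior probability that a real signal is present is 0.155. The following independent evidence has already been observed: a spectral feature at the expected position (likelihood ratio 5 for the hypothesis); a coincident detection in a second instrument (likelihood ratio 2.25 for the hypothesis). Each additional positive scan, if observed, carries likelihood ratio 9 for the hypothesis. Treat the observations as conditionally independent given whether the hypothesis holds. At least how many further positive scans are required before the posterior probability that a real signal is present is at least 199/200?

Prior odds = 0.155/0.845 = 31/169.
Combined Bayes factor of the evidence already in hand = 5 × 2.25 = 11.25.
Odds after that evidence = (31/169) × 11.25 = 1395/676.
Target odds = 0.995/0.005 = 199.
Need 9ⁿ ≥ 199 ÷ (1395/676) = 134524/1395.
9² = 81 falls short of 134524/1395 but 9³ = 729 reaches it, so n = 3.

3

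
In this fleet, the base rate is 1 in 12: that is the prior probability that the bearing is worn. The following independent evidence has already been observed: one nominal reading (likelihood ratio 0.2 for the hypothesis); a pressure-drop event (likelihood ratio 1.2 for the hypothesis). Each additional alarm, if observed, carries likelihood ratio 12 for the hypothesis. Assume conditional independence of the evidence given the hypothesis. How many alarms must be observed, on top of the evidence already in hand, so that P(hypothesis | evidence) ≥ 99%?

4

Prior odds = (1/12)/(11/12) = 1/11.
Combined Bayes factor of the evidence already in hand = 0.2 × 1.2 = 0.24.
Odds after that evidence = (1/11) × 0.24 = 6/275.
Target odds = 0.99/0.01 = 99.
Need 12ⁿ ≥ 99 ÷ (6/275) = 4537.5.
12³ = 1728 falls short of 4537.5 but 12⁴ = 20736 reaches it, so n = 4.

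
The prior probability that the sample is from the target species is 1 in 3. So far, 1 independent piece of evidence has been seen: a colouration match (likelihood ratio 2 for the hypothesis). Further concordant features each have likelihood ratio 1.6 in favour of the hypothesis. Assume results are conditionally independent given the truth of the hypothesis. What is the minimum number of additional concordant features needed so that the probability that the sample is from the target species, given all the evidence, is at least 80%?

Prior odds = (1/3)/(2/3) = 0.5.
Bayes factor of the evidence already in hand = 2.
Odds after that evidence = 0.5 × 2 = 1.
Target odds = 0.8/0.2 = 4.
Need 1.6ⁿ ≥ 4 ÷ 1 = 4.
1.6² = 2.56 falls short of 4 but 1.6³ = 4.096 reaches it, so n = 3.

3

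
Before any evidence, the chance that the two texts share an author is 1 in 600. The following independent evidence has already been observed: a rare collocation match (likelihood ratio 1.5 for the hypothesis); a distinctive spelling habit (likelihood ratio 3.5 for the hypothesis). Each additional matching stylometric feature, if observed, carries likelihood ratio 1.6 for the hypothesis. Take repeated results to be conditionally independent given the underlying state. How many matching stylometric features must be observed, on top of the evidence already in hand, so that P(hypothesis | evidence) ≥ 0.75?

Prior odds = (1/600)/(599/600) = 1/599.
Combined Bayes factor of the evidence already in hand = 1.5 × 3.5 = 5.25.
Odds after that evidence = (1/599) × 5.25 = 21/2396.
Target odds = 0.75/0.25 = 3.
Need 1.6ⁿ ≥ 3 ÷ (21/2396) = 2396/7.
1.6¹² ≈281.475 falls short of 2396/7 but 1.6¹³ ≈450.36 reaches it, so n = 13.

13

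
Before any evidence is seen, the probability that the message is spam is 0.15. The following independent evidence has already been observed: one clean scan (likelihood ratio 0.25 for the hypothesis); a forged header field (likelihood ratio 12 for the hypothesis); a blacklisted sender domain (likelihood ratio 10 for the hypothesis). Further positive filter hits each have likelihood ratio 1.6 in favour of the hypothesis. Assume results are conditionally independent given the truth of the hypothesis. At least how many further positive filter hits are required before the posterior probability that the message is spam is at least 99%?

Prior odds = 0.15/0.85 = 3/17.
Combined Bayes factor of the evidence already in hand = 0.25 × 12 × 10 = 30.
Odds after that evidence = (3/17) × 30 = 90/17.
Target odds = 0.99/0.01 = 99.
Need 1.6ⁿ ≥ 99 ÷ (90/17) = 18.7.
1.6⁶ = 262144/15625 falls short of 18.7 but 1.6⁷ = 2097152/78125 reaches it, so n = 7.

7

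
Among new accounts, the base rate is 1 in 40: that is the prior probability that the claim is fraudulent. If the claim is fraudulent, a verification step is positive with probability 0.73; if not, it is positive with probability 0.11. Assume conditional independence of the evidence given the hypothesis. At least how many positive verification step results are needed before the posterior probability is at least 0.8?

Prior odds = 0.025/0.975 = 1/39.
Likelihood ratio of a positive = 0.73/0.11 = 73/11.
Target posterior odds = 0.8/0.2 = 4.
Require (73/11)ⁿ ≥ 4 ÷ (1/39) = 156.
(73/11)² = 5329/121 falls short of 156 but (73/11)³ = 389017/1331 reaches it, so n = 3.

3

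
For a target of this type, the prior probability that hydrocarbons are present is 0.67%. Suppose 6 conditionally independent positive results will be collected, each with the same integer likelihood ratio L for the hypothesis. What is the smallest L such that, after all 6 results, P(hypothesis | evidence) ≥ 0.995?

Prior odds = 0.0067/0.9933 = 67/9933.
Target odds = 0.995/0.005 = 199.
Need L⁶ ≥ 199 ÷ (67/9933) = 1976667/67.
5⁶ = 15625 < 1976667/67 ≤ 46656 = 6⁶, so L = 6.

6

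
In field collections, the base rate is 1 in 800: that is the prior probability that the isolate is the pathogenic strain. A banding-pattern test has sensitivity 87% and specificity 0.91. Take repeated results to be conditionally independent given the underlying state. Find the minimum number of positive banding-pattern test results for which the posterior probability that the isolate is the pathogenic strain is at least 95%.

5

Prior odds: 0.00125 ÷ 0.99875 = 1/799.
False-positive rate = 1 − 0.91 = 0.09; likelihood ratio of a positive = 0.87/0.09 = 29/3.
Target odds: 0.95 ÷ 0.05 = 19.
Require (29/3)ⁿ ≥ 19 ÷ (1/799) = 15181.
(29/3)⁴ = 707281/81 falls short of 15181 but (29/3)⁵ = 20511149/243 reaches it, so n = 5.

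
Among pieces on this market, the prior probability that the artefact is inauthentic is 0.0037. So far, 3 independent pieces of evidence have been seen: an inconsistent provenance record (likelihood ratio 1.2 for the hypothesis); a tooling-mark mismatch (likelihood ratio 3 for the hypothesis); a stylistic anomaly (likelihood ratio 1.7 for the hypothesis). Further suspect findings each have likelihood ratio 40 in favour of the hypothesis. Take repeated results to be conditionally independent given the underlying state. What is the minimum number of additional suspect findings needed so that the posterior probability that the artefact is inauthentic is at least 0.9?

2

Prior odds = 0.0037/0.9963 = 37/9963.
Combined Bayes factor of the evidence already in hand = 1.2 × 3 × 1.7 = 6.12.
Odds after that evidence = (37/9963) × 6.12 = 629/27675.
Target odds = 0.9/0.1 = 9.
Need 40ⁿ ≥ 9 ÷ (629/27675) = 249075/629.
40¹ = 40 falls short of 249075/629 but 40² = 1600 reaches it, so n = 2.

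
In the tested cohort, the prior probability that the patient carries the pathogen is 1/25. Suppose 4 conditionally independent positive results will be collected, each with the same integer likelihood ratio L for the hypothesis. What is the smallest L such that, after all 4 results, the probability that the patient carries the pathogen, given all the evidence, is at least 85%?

Prior odds = 0.04/0.96 = 1/24.
Target odds = 0.85/0.15 = 17/3.
Need L⁴ ≥ 17/3 ÷ (1/24) = 136.
3⁴ = 81 < 136 ≤ 256 = 4⁴, so L = 4.

4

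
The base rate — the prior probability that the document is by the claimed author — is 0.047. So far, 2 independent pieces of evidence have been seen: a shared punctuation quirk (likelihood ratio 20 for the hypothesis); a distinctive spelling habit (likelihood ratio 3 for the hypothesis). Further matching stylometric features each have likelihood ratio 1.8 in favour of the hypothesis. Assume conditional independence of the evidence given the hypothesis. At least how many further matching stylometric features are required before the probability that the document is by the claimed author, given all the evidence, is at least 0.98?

Prior odds = 0.047/0.953 = 47/953.
Combined Bayes factor of the evidence already in hand = 20 × 3 = 60.
Odds after that evidence = (47/953) × 60 = 2820/953.
Target odds = 0.98/0.02 = 49.
Need 1.8ⁿ ≥ 49 ÷ (2820/953) = 46697/2820.
1.8⁴ = 10.4976 falls short of 46697/2820 but 1.8⁵ = 18.89568 reaches it, so n = 5.

5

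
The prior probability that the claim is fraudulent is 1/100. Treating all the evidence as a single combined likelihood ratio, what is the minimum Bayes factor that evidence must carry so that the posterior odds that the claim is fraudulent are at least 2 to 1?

198

Prior odds = 0.01/0.99 = 1/99.
Target odds = 2.
Required Bayes factor = 2 ÷ (1/99) = 198.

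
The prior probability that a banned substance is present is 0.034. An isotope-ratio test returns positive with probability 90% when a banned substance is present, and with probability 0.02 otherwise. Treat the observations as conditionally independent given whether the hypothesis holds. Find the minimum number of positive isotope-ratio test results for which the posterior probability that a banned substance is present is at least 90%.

Prior odds: 0.034 ÷ 0.966 = 17/483.
Likelihood ratio of a positive result = 0.9/0.02 = 45.
Target posterior odds = 0.9/0.1 = 9.
Need (17/483) × 45ⁿ ≥ 9, i.e. 45ⁿ ≥ 4347/17.
45¹ = 45 falls short of 4347/17 but 45² = 2025 reaches it, so n = 2.

2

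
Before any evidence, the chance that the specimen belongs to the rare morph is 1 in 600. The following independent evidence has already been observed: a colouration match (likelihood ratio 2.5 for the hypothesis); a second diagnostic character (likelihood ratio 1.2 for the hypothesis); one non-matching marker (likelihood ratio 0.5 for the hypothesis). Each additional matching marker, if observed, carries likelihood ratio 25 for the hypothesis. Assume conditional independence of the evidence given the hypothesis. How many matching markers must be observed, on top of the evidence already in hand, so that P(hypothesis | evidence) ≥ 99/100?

Prior odds = (1/600)/(599/600) = 1/599.
Combined Bayes factor of the evidence already in hand = 2.5 × 1.2 × 0.5 = 1.5.
Odds after that evidence = (1/599) × 1.5 = 3/1198.
Target odds = 0.99/0.01 = 99.
Need 25ⁿ ≥ 99 ÷ (3/1198) = 39534.
25³ = 15625 falls short of 39534 but 25⁴ = 390625 reaches it, so n = 4.

4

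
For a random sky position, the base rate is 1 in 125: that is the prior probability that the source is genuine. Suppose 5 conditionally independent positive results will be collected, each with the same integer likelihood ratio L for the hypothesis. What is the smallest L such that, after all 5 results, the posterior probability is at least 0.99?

Prior odds = 0.008/0.992 = 1/124.
Target odds = 0.99/0.01 = 99.
Need L⁵ ≥ 99 ÷ (1/124) = 12276.
6⁵ = 7776 < 12276 ≤ 16807 = 7⁵, so L = 7.

7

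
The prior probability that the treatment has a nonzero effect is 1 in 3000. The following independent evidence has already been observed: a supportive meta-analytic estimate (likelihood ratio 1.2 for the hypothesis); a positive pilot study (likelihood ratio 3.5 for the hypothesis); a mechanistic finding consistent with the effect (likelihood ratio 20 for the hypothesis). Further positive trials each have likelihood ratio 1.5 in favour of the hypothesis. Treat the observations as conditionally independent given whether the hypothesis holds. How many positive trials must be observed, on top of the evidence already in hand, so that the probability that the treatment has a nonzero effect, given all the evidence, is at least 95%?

Prior odds = (1/3000)/(2999/3000) = 1/2999.
Combined Bayes factor of the evidence already in hand = 1.2 × 3.5 × 20 = 84.
Odds after that evidence = (1/2999) × 84 = 84/2999.
Target odds = 0.95/0.05 = 19.
Need 1.5ⁿ ≥ 19 ÷ (84/2999) = 56981/84.
1.5¹⁶ = 43046721/65536 falls short of 56981/84 but 1.5¹⁷ = 129140163/131072 reaches it, so n = 17.

17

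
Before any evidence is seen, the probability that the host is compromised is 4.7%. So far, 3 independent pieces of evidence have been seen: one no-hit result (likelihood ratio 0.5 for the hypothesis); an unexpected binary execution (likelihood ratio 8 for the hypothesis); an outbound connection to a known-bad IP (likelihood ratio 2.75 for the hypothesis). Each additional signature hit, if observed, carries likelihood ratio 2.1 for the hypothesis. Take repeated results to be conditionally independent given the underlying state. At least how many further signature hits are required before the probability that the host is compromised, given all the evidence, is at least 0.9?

Prior odds = 0.047/0.953 = 47/953.
Combined Bayes factor of the evidence already in hand = 0.5 × 8 × 2.75 = 11.
Odds after that evidence = (47/953) × 11 = 517/953.
Target odds = 0.9/0.1 = 9.
Need 2.1ⁿ ≥ 9 ÷ (517/953) = 8577/517.
2.1³ = 9.261 falls short of 8577/517 but 2.1⁴ = 19.4481 reaches it, so n = 4.

4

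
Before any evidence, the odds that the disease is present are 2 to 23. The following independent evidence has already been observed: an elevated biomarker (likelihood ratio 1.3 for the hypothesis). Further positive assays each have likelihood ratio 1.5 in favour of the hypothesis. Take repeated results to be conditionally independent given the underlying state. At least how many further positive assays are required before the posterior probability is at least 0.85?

10

Prior odds = 2/23.
Bayes factor of the evidence already in hand = 1.3.
Odds after that evidence = (2/23) × 1.3 = 13/115.
Target odds = 0.85/0.15 = 17/3.
Need 1.5ⁿ ≥ 17/3 ÷ (13/115) = 1955/39.
1.5⁹ = 19683/512 falls short of 1955/39 but 1.5¹⁰ = 59049/1024 reaches it, so n = 10.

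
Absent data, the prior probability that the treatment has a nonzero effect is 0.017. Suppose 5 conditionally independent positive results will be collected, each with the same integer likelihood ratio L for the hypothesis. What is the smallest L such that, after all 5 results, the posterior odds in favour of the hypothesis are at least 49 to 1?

Prior odds = 0.017/0.983 = 17/983.
Target odds = 49.
Need L⁵ ≥ 49 ÷ (17/983) = 48167/17.
4⁵ = 1024 < 48167/17 ≤ 3125 = 5⁵, so L = 5.

5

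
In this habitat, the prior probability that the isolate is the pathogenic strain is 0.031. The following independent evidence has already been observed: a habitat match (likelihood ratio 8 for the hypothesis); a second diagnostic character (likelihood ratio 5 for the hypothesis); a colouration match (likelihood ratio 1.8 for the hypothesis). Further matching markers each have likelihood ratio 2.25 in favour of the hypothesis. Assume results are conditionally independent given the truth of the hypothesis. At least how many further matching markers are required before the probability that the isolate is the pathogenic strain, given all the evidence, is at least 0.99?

Prior odds = 0.031/0.969 = 31/969.
Combined Bayes factor of the evidence already in hand = 8 × 5 × 1.8 = 72.
Odds after that evidence = (31/969) × 72 = 744/323.
Target odds = 0.99/0.01 = 99.
Need 2.25ⁿ ≥ 99 ÷ (744/323) = 10659/248.
2.25⁴ = 25.62890625 falls short of 10659/248 but 2.25⁵ = 59049/1024 reaches it, so n = 5.

5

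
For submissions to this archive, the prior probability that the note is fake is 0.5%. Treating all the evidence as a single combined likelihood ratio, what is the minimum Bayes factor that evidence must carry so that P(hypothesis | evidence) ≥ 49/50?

Prior odds = 0.005/0.995 = 1/199.
Target odds = 0.98/0.02 = 49.
Required Bayes factor = 49 ÷ (1/199) = 9751.

9751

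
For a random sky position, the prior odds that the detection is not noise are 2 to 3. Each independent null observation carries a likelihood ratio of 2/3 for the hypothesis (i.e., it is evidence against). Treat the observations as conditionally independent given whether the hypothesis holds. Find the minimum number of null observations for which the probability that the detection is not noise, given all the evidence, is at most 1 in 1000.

17

Prior odds = 2/3.
Likelihood ratio per null observation = 2/3.
Target odds: 0.001 ÷ 0.999 = 1/999.
Require (2/3)ⁿ ≤ 1/999 ÷ (2/3) = 1/666.
(2/3)¹⁶ = 65536/43046721 is still above 1/666 but (2/3)¹⁷ = 131072/129140163 is at or below it, so n = 17.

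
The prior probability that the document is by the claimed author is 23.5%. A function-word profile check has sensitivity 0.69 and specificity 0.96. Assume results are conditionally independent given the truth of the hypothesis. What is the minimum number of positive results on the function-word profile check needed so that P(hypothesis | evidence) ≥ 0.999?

Prior odds = 0.235/0.765 = 47/153.
False-positive rate = 1 − 0.96 = 0.04; likelihood ratio of a positive = 0.69/0.04 = 17.25.
Target posterior odds = 0.999/0.001 = 999.
Require 17.25ⁿ ≥ 999 ÷ (47/153) = 152847/47.
17.25² = 297.5625 falls short of 152847/47 but 17.25³ = 5132.953125 reaches it, so n = 3.

3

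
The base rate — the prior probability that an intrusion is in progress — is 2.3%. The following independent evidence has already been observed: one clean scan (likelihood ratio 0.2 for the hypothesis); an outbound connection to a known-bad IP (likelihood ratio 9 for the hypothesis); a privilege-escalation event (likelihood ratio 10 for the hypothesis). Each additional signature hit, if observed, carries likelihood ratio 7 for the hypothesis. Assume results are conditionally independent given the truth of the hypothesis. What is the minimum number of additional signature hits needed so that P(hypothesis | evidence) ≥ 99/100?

Prior odds = 0.023/0.977 = 23/977.
Combined Bayes factor of the evidence already in hand = 0.2 × 9 × 10 = 18.
Odds after that evidence = (23/977) × 18 = 414/977.
Target odds = 0.99/0.01 = 99.
Need 7ⁿ ≥ 99 ÷ (414/977) = 10747/46.
7² = 49 falls short of 10747/46 but 7³ = 343 reaches it, so n = 3.

3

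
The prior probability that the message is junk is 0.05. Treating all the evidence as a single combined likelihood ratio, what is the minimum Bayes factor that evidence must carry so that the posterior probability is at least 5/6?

Prior odds = 0.05/0.95 = 1/19.
Target odds = (5/6)/(1/6) = 5.
Required Bayes factor = 5 ÷ (1/19) = 95.

95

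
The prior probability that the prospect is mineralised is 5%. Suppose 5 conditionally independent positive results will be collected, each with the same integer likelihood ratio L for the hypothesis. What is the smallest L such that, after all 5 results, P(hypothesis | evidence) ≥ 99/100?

5

Prior odds = 0.05/0.95 = 1/19.
Target odds = 0.99/0.01 = 99.
Need L⁵ ≥ 99 ÷ (1/19) = 1881.
4⁵ = 1024 < 1881 ≤ 3125 = 5⁵, so L = 5.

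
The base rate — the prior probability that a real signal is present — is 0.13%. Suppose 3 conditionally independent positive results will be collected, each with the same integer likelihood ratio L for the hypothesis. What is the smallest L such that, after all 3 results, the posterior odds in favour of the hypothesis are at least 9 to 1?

Prior odds = 0.0013/0.9987 = 13/9987.
Target odds = 9.
Need L³ ≥ 9 ÷ (13/9987) = 89883/13.
19³ = 6859 < 89883/13 ≤ 8000 = 20³, so L = 20.

20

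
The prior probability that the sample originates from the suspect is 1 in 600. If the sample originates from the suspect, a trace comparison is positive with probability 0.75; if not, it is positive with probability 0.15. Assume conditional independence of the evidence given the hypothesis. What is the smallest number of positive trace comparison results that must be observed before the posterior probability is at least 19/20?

Prior odds: (1/600) ÷ (599/600) = 1/599.
Likelihood ratio of a positive = 0.75/0.15 = 5.
Target odds: 0.95 ÷ 0.05 = 19.
Need (1/599) × 5ⁿ ≥ 19, i.e. 5ⁿ ≥ 11381.
5⁵ = 3125 falls short of 11381 but 5⁶ = 15625 reaches it, so n = 6.

6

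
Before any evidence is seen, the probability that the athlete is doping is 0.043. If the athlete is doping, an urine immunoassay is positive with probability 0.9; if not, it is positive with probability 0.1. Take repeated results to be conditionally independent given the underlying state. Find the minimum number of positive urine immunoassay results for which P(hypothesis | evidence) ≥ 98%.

4

Prior odds: 0.043 ÷ 0.957 = 43/957.
Likelihood ratio of a positive = 0.9/0.1 = 9.
Target odds: 0.98 ÷ 0.02 = 49.
Require 9ⁿ ≥ 49 ÷ (43/957) = 46893/43.
9³ = 729 falls short of 46893/43 but 9⁴ = 6561 reaches it, so n = 4.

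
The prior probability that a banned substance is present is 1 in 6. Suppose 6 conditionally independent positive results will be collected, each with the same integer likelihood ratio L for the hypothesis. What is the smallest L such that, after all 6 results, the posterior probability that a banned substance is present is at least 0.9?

Prior odds = (1/6)/(5/6) = 0.2.
Target odds = 0.9/0.1 = 9.
Need L⁶ ≥ 9 ÷ 0.2 = 45.
1⁶ = 1 < 45 ≤ 64 = 2⁶, so L = 2.

2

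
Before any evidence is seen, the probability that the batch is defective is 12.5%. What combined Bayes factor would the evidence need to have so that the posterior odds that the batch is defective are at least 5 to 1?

Prior odds = 0.125/0.875 = 1/7.
Target odds = 5.
Required Bayes factor = 5 ÷ (1/7) = 35.

35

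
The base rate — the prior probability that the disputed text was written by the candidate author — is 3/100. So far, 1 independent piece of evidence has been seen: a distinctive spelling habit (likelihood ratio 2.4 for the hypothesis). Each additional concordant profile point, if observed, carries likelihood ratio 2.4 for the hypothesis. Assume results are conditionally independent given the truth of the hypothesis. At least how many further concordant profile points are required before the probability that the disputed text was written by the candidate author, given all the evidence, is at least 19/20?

7

Prior odds = 0.03/0.97 = 3/97.
Bayes factor of the evidence already in hand = 2.4.
Odds after that evidence = (3/97) × 2.4 = 36/485.
Target odds = 0.95/0.05 = 19.
Need 2.4ⁿ ≥ 19 ÷ (36/485) = 9215/36.
2.4⁶ = 2985984/15625 falls short of 9215/36 but 2.4⁷ = 35831808/78125 reaches it, so n = 7.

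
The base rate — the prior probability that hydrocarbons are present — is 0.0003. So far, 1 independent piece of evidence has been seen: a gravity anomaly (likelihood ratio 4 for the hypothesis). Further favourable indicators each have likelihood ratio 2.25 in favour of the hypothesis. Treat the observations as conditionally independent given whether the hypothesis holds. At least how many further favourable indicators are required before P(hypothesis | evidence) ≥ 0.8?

Prior odds = 0.0003/0.9997 = 3/9997.
Bayes factor of the evidence already in hand = 4.
Odds after that evidence = (3/9997) × 4 = 12/9997.
Target odds = 0.8/0.2 = 4.
Need 2.25ⁿ ≥ 4 ÷ (12/9997) = 9997/3.
2.25¹⁰ ≈3325.26 falls short of 9997/3 but 2.25¹¹ ≈7481.83 reaches it, so n = 11.

11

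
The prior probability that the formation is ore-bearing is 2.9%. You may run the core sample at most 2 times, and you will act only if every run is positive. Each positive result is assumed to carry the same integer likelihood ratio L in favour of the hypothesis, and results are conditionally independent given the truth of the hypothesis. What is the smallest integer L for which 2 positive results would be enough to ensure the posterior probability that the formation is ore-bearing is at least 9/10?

Prior odds = 0.029/0.971 = 29/971.
Target odds = 0.9/0.1 = 9.
Need L² ≥ 9 ÷ (29/971) = 8739/29.
17² = 289 < 8739/29 ≤ 324 = 18², so L = 18.

18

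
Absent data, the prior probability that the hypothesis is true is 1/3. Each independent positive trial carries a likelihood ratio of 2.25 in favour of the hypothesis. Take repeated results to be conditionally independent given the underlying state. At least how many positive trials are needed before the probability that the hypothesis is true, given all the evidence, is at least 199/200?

8

Prior odds = (1/3)/(2/3) = 0.5.
Likelihood ratio per positive trial = 2.25.
Target posterior odds = 0.995/0.005 = 199.
Need 0.5 × 2.25ⁿ ≥ 199, i.e. 2.25ⁿ ≥ 398.
2.25⁷ = 4782969/16384 falls short of 398 but 2.25⁸ = 43046721/65536 reaches it, so n = 8.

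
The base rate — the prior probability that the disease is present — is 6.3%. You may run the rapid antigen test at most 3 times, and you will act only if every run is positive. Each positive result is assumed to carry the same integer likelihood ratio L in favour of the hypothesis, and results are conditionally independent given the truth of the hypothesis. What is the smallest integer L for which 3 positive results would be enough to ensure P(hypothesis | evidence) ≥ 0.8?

4

Prior odds = 0.063/0.937 = 63/937.
Target odds = 0.8/0.2 = 4.
Need L³ ≥ 4 ÷ (63/937) = 3748/63.
3³ = 27 < 3748/63 ≤ 64 = 4³, so L = 4.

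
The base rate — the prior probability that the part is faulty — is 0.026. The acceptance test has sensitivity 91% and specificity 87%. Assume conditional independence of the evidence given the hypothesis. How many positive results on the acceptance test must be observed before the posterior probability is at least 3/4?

Prior odds = 0.026/0.974 = 13/487.
False-positive rate = 1 − 0.87 = 0.13; likelihood ratio of a positive = 0.91/0.13 = 7.
Target posterior odds = 0.75/0.25 = 3.
Require 7ⁿ ≥ 3 ÷ (13/487) = 1461/13.
7² = 49 falls short of 1461/13 but 7³ = 343 reaches it, so n = 3.

3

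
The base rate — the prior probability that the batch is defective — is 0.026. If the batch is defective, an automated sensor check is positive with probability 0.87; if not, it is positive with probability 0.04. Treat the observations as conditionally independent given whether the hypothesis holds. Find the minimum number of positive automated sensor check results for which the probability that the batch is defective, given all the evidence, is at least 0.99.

3

Prior odds = 0.026/0.974 = 13/487.
Likelihood ratio of a positive = 0.87/0.04 = 21.75.
Target odds: 0.99 ÷ 0.01 = 99.
Need (13/487) × 21.75ⁿ ≥ 99, i.e. 21.75ⁿ ≥ 48213/13.
21.75² = 473.0625 falls short of 48213/13 but 21.75³ = 658503/64 reaches it, so n = 3.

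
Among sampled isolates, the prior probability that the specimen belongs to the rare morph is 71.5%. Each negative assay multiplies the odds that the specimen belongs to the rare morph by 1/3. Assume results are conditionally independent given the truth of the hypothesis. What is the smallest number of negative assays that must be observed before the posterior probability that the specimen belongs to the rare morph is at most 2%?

5

Prior odds = 0.715/0.285 = 143/57.
Likelihood ratio per negative assay = 1/3.
Target posterior odds = 0.02/0.98 = 1/49.
Need (143/57) × (1/3)ⁿ ≤ 1/49, i.e. (1/3)ⁿ ≤ 57/7007.
(1/3)⁴ = 1/81 is still above 57/7007 but (1/3)⁵ = 1/243 is at or below it, so n = 5.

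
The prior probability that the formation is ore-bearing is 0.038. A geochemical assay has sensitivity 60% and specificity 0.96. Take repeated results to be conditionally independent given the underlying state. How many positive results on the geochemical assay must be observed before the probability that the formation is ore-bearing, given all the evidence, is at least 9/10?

3

Prior odds = 0.038/0.962 = 19/481.
False-positive rate = 1 − 0.96 = 0.04; likelihood ratio of a positive = 0.6/0.04 = 15.
Target odds: 0.9 ÷ 0.1 = 9.
Need (19/481) × 15ⁿ ≥ 9, i.e. 15ⁿ ≥ 4329/19.
15² = 225 falls short of 4329/19 but 15³ = 3375 reaches it, so n = 3.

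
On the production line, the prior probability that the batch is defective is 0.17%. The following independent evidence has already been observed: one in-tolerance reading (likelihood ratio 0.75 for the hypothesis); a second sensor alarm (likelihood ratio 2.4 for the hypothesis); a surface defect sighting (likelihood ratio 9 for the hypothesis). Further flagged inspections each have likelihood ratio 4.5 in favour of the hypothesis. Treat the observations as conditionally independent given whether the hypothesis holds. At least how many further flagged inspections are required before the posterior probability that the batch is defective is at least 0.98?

5

Prior odds = 0.0017/0.9983 = 17/9983.
Combined Bayes factor of the evidence already in hand = 0.75 × 2.4 × 9 = 16.2.
Odds after that evidence = (17/9983) × 16.2 = 1377/49915.
Target odds = 0.98/0.02 = 49.
Need 4.5ⁿ ≥ 49 ÷ (1377/49915) = 2445835/1377.
4.5⁴ = 410.0625 falls short of 2445835/1377 but 4.5⁵ = 1845.28125 reaches it, so n = 5.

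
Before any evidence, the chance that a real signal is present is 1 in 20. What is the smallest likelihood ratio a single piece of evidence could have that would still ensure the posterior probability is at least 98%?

931

Prior odds = 0.05/0.95 = 1/19.
Target odds = 0.98/0.02 = 49.
Required Bayes factor = 49 ÷ (1/19) = 931.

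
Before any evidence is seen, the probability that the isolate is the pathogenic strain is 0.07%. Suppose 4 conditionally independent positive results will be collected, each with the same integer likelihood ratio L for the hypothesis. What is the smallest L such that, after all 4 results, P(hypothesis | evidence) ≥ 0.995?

Prior odds = 0.0007/0.9993 = 7/9993.
Target odds = 0.995/0.005 = 199.
Need L⁴ ≥ 199 ÷ (7/9993) = 1988607/7.
23⁴ = 279841 < 1988607/7 ≤ 331776 = 24⁴, so L = 24.

24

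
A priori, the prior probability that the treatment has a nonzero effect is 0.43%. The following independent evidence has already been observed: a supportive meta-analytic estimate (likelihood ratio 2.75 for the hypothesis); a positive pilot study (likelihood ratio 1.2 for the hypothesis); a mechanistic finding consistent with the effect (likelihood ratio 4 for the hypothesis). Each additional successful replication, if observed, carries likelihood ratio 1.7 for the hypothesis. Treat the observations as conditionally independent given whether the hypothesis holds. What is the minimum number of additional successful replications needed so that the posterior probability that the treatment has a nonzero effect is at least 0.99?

Prior odds = 0.0043/0.9957 = 43/9957.
Combined Bayes factor of the evidence already in hand = 2.75 × 1.2 × 4 = 13.2.
Odds after that evidence = (43/9957) × 13.2 = 946/16595.
Target odds = 0.99/0.01 = 99.
Need 1.7ⁿ ≥ 99 ÷ (946/16595) = 149355/86.
1.7¹⁴ ≈1683.78 falls short of 149355/86 but 1.7¹⁵ ≈2862.42 reaches it, so n = 15.

15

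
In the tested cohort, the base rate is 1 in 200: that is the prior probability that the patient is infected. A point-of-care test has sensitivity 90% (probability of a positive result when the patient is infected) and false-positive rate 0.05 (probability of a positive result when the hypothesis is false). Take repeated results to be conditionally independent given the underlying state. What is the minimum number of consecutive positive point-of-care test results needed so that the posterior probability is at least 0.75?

Prior odds = 0.005/0.995 = 1/199.
Likelihood ratio of a positive result = 0.9/0.05 = 18.
Target odds: 0.75 ÷ 0.25 = 3.
Require 18ⁿ ≥ 3 ÷ (1/199) = 597.
18² = 324 falls short of 597 but 18³ = 5832 reaches it, so n = 3.

3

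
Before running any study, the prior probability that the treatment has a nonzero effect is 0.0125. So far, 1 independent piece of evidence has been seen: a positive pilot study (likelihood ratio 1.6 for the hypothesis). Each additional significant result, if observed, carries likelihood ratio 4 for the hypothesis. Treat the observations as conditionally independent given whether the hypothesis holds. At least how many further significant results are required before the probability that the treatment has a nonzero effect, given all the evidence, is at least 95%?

5

Prior odds = 0.0125/0.9875 = 1/79.
Bayes factor of the evidence already in hand = 1.6.
Odds after that evidence = (1/79) × 1.6 = 8/395.
Target odds = 0.95/0.05 = 19.
Need 4ⁿ ≥ 19 ÷ (8/395) = 938.125.
4⁴ = 256 falls short of 938.125 but 4⁵ = 1024 reaches it, so n = 5.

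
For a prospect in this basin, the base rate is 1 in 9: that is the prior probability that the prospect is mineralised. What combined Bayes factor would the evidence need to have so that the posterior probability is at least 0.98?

392

Prior odds = (1/9)/(8/9) = 0.125.
Target odds = 0.98/0.02 = 49.
Required Bayes factor = 49 ÷ 0.125 = 392.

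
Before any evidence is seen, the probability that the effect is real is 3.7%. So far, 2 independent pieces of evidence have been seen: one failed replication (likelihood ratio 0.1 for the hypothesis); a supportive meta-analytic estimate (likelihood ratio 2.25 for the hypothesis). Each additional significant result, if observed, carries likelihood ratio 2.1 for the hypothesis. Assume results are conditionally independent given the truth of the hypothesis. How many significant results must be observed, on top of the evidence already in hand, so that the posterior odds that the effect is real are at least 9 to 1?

10

Prior odds = 0.037/0.963 = 37/963.
Combined Bayes factor of the evidence already in hand = 0.1 × 2.25 = 0.225.
Odds after that evidence = (37/963) × 0.225 = 37/4280.
Target odds = 9.
Need 2.1ⁿ ≥ 9 ÷ (37/4280) = 38520/37.
2.1⁹ ≈794.28 falls short of 38520/37 but 2.1¹⁰ ≈1667.99 reaches it, so n = 10.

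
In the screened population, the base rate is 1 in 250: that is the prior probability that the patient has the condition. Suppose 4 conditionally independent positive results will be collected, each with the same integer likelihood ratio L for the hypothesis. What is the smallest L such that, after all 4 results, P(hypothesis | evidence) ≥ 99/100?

13

Prior odds = 0.004/0.996 = 1/249.
Target odds = 0.99/0.01 = 99.
Need L⁴ ≥ 99 ÷ (1/249) = 24651.
12⁴ = 20736 < 24651 ≤ 28561 = 13⁴, so L = 13.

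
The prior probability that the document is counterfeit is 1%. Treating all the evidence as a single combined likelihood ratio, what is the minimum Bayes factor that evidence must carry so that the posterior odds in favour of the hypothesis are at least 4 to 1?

Prior odds = 0.01/0.99 = 1/99.
Target odds = 4.
Required Bayes factor = 4 ÷ (1/99) = 396.

396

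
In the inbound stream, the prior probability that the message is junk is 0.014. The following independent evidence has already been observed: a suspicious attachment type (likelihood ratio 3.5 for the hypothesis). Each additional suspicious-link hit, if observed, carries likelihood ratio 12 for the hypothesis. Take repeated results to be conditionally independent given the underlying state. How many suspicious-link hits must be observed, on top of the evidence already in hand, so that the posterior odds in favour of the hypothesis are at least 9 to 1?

Prior odds = 0.014/0.986 = 7/493.
Bayes factor of the evidence already in hand = 3.5.
Odds after that evidence = (7/493) × 3.5 = 49/986.
Target odds = 9.
Need 12ⁿ ≥ 9 ÷ (49/986) = 8874/49.
12² = 144 falls short of 8874/49 but 12³ = 1728 reaches it, so n = 3.

3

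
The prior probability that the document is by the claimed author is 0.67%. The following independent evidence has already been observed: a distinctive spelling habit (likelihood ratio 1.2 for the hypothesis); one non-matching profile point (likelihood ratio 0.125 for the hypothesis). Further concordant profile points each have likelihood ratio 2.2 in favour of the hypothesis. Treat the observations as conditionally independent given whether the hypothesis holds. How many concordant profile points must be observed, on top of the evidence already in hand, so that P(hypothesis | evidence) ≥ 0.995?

16

Prior odds = 0.0067/0.9933 = 67/9933.
Combined Bayes factor of the evidence already in hand = 1.2 × 0.125 = 0.15.
Odds after that evidence = (67/9933) × 0.15 = 67/66220.
Target odds = 0.995/0.005 = 199.
Need 2.2ⁿ ≥ 199 ÷ (67/66220) = 13177780/67.
2.2¹⁵ ≈136880 falls short of 13177780/67 but 2.2¹⁶ ≈301136 reaches it, so n = 16.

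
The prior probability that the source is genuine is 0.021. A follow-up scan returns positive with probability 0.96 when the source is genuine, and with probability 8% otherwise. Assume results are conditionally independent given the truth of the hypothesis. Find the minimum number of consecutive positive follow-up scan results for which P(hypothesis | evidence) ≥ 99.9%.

Prior odds = 0.021/0.979 = 21/979.
Likelihood ratio of a positive result = 0.96/0.08 = 12.
Target odds: 0.999 ÷ 0.001 = 999.
Need (21/979) × 12ⁿ ≥ 999, i.e. 12ⁿ ≥ 326007/7.
12⁴ = 20736 falls short of 326007/7 but 12⁵ = 248832 reaches it, so n = 5.

5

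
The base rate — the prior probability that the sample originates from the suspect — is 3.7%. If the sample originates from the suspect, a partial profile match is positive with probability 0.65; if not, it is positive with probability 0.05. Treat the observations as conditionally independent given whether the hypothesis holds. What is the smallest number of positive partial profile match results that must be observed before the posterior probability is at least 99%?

4

Prior odds = 0.037/0.963 = 37/963.
Likelihood ratio of a positive = 0.65/0.05 = 13.
Target posterior odds = 0.99/0.01 = 99.
Require 13ⁿ ≥ 99 ÷ (37/963) = 95337/37.
13³ = 2197 falls short of 95337/37 but 13⁴ = 28561 reaches it, so n = 4.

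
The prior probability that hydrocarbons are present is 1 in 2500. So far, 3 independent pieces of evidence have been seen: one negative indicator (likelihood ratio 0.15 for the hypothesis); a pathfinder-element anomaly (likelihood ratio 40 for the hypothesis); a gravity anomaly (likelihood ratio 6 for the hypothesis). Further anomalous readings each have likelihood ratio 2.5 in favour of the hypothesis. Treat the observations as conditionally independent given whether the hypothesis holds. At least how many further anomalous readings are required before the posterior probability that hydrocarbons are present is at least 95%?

Prior odds = 0.0004/0.9996 = 1/2499.
Combined Bayes factor of the evidence already in hand = 0.15 × 40 × 6 = 36.
Odds after that evidence = (1/2499) × 36 = 12/833.
Target odds = 0.95/0.05 = 19.
Need 2.5ⁿ ≥ 19 ÷ (12/833) = 15827/12.
2.5⁷ = 610.3515625 falls short of 15827/12 but 2.5⁸ = 390625/256 reaches it, so n = 8.

8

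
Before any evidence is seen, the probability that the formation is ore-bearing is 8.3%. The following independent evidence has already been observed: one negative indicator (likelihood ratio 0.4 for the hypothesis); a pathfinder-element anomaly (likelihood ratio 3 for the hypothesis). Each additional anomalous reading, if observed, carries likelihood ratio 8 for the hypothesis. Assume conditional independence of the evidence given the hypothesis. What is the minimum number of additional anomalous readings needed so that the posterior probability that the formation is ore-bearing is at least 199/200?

4

Prior odds = 0.083/0.917 = 83/917.
Combined Bayes factor of the evidence already in hand = 0.4 × 3 = 1.2.
Odds after that evidence = (83/917) × 1.2 = 498/4585.
Target odds = 0.995/0.005 = 199.
Need 8ⁿ ≥ 199 ÷ (498/4585) = 912415/498.
8³ = 512 falls short of 912415/498 but 8⁴ = 4096 reaches it, so n = 4.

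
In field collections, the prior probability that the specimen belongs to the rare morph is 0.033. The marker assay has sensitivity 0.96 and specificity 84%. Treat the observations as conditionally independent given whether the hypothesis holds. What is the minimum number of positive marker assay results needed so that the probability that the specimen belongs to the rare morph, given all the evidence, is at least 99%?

Prior odds: 0.033 ÷ 0.967 = 33/967.
False-positive rate = 1 − 0.84 = 0.16; likelihood ratio of a positive = 0.96/0.16 = 6.
Target odds: 0.99 ÷ 0.01 = 99.
Need (33/967) × 6ⁿ ≥ 99, i.e. 6ⁿ ≥ 2901.
6⁴ = 1296 falls short of 2901 but 6⁵ = 7776 reaches it, so n = 5.

5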